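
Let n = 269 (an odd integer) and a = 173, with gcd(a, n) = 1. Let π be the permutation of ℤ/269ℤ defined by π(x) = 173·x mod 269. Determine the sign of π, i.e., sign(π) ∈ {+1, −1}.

Orbit of 239 under x↦173x: [239, 190, 52, 119, 143, 260, 57]… (length divides ord_269(173)).
5 cycles of lengths [67, 67, 67, 67, 1].
Σ(ℓ_i−1) = 269−5 = 264; sign = (−1)^264 = +1.

+1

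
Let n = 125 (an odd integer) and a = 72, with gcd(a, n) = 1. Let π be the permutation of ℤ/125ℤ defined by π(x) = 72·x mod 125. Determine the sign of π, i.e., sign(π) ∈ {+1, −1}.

Start at x=31: 31 → 107 → 79 → 63 → 36 → 92 → 124 → … (one orbit).
Cycle type of π: 100 + 20 + 4 + 1; total 4 cycles.
125 − 4 = 121 transpositions; sign(π) = (−1)^121 = -1.
Zolotarev: (72|125) = -1, matching the cycle-count sign.

-1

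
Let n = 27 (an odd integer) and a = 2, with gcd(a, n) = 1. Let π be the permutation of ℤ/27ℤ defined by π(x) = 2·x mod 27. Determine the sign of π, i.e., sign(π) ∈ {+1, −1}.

-1

Orbit of 25 under x↦2x: [25, 23, 19, 11, 22, 17, 7]… (length divides ord_27(2)).
4 cycles of lengths [18, 6, 2, 1].
Σ(ℓ_i−1) = 27−4 = 23; sign = (−1)^23 = -1.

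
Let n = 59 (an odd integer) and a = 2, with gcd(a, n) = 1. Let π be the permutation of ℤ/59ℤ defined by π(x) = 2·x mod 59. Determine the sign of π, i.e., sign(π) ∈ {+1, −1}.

Trace 33: π^k(33) = [33, 7, 14, 28, 56, 53, 47] for k=0..6.
The orbit structure of x ↦ 2x mod 59: 2 orbits of sizes [58, 1].
With 2 cycles on 59 points, sign = (−1)^{59−2} = -1.

-1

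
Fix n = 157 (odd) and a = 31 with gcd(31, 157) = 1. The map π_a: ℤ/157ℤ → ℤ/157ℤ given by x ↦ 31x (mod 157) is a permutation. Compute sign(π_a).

Orbit of 90 under x↦31x: [90, 121, 140, 101, 148, 35, 143]… (length divides ord_157(31)).
The orbit structure of x ↦ 31x mod 157: 3 orbits of sizes [78, 78, 1].
sign(π) = (−1)^{n − #cycles} = (−1)^{157−3} = (−1)^154 = +1.
Via Zolotarev, sign(π_{31}) = (31|157) = +1.

+1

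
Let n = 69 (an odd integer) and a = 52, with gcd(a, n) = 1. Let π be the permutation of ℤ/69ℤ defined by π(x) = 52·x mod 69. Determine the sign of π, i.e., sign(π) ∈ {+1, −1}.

+1

Start at x=52: 52 → 13 → 55 → 31 → 25 → 58 → 49 → … (one orbit).
Decompose π into cycles: lengths [11, 11, 11, 11, 11, 11, 1, 1, 1] (9 cycles, including the fixed point 0).
n − c = 69 − 9 = 60; sign = (−1)^60 = +1.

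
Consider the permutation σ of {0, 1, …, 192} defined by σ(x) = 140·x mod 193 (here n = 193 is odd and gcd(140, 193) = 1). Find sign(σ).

-1

Trace 113: π^k(113) = [113, 187, 125, 130, 58, 14, 30] for k=0..6.
The orbit structure of x ↦ 140x mod 193: 2 orbits of sizes [192, 1].
Σ(ℓ_i−1) = 193−2 = 191; sign = (−1)^191 = -1.
(140|193)_J = -1 (Zolotarev's lemma cross-check).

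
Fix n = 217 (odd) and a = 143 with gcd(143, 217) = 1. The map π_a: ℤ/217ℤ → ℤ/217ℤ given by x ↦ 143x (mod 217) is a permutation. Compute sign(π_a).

-1

Trace 132: π^k(132) = [132, 214, 5, 64, 38, 9, 202] for k=0..6.
The orbit structure of x ↦ 143x mod 217: 10 orbits of sizes [30, 30, 30, 30, 30, 30, 15, 15, 6, 1].
10 cycles on 217: each ℓ→(−1)^(ℓ−1), product (−1)^207 = -1.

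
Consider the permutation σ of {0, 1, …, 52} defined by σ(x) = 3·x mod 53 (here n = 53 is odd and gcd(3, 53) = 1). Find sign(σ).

-1

Trace 29: π^k(29) = [29, 34, 49, 41, 17, 51, 47] for k=0..6.
Cycle type of π: 52 + 1; total 2 cycles.
n − c = 53 − 2 = 51; sign = (−1)^51 = -1.
Via Zolotarev, sign(π_{3}) = (3|53) = -1.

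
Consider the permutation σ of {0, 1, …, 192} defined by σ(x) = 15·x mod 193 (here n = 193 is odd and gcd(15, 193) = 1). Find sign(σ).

-1

Start at x=56: 56 → 68 → 55 → 53 → 23 → 152 → 157 → … (one orbit).
Decompose π into cycles: lengths [192, 1] (2 cycles, including the fixed point 0).
Σ(ℓ_i−1) = 193−2 = 191; sign = (−1)^191 = -1.
(15|193)_J = -1 (Zolotarev's lemma cross-check).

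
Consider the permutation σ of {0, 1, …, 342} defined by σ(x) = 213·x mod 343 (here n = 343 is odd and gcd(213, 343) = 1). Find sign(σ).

Trace 253: π^k(253) = [253, 38, 205, 104, 200, 68, 78] for k=0..6.
Cycle type of π: 294 + 42 + 6 + 1; total 4 cycles.
343 − 4 = 339 transpositions; sign(π) = (−1)^339 = -1.
(213|343)_J = -1 (Zolotarev's lemma cross-check).

-1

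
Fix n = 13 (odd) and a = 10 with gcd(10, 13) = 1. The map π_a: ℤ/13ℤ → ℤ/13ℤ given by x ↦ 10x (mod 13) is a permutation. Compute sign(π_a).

+1

Trace 10: π^k(10) = [10, 9, 12, 3, 4, 1] for k=0..5.
Cycle type of π: 6×2 + 1; total 3 cycles.
3 cycles on 13: each ℓ→(−1)^(ℓ−1), product (−1)^10 = +1.
(10|13)_J = +1 (Zolotarev's lemma cross-check).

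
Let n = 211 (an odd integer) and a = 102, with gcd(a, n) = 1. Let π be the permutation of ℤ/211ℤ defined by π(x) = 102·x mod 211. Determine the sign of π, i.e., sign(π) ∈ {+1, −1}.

-1

Trace 114: π^k(114) = [114, 23, 25, 18, 148, 115, 125] for k=0..6.
Cycle lengths of π_102 on ℤ/211ℤ: [70, 70, 70, 1]; 4 cycles in total.
4 cycles on 211: each ℓ→(−1)^(ℓ−1), product (−1)^207 = -1.
The Jacobi symbol (102|211) = -1 (Zolotarev) agrees.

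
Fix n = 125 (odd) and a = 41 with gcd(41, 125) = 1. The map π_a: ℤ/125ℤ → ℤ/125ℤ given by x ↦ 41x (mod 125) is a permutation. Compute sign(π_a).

+1

Trace 116: π^k(116) = [116, 6, 121, 86, 26, 66, 81] for k=0..6.
Cycle type of π: 25×4 + 5×4 + 1×5; total 13 cycles.
With 13 cycles on 125 points, sign = (−1)^{125−13} = +1.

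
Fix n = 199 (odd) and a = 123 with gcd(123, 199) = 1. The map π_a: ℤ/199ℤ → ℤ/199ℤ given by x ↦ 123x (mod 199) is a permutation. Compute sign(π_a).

Trace 28: π^k(28) = [28, 61, 140, 106, 103, 132, 117] for k=0..6.
Decompose π into cycles: lengths [33, 33, 33, 33, 33, 33, 1] (7 cycles, including the fixed point 0).
With 7 cycles on 199 points, sign = (−1)^{199−7} = +1.
The Jacobi symbol (123|199) = +1 (Zolotarev) agrees.

+1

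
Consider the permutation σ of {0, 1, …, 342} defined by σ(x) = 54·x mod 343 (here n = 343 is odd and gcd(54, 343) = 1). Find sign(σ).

Orbit of 116 under x↦54x: [116, 90, 58, 45, 29, 194, 186]… (length divides ord_343(54)).
The orbit structure of x ↦ 54x mod 343: 4 orbits of sizes [294, 42, 6, 1].
4 cycles on 343: each ℓ→(−1)^(ℓ−1), product (−1)^339 = -1.
Zolotarev: (54|343) = -1, matching the cycle-count sign.

-1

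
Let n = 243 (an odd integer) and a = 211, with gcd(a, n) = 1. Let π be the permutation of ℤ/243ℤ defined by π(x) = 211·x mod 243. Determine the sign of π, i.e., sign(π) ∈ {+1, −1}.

Orbit of 193 under x↦211x: [193, 142, 73, 94, 151, 28, 76]… (length divides ord_243(211)).
The orbit structure of x ↦ 211x mod 243: 11 orbits of sizes [81, 81, 27, 27, 9, 9, 3, 3, 1, 1, 1].
n − c = 243 − 11 = 232; sign = (−1)^232 = +1.
Check: (211/243) = +1 by Zolotarev.

+1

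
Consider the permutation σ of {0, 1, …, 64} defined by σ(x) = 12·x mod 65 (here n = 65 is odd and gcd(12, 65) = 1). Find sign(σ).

Start at x=1: 1 → 12 → 14 → 38 → 1 (one orbit).
Cycle lengths of π_12 on ℤ/65ℤ: [4, 4, 4, 4, 4, 4, 4, 4, 4, 4, 4, 4, 4, 2, 2, 2, 2, 2, 2, 1]; 20 cycles in total.
sign(π) = (−1)^{n − #cycles} = (−1)^{65−20} = (−1)^45 = -1.

-1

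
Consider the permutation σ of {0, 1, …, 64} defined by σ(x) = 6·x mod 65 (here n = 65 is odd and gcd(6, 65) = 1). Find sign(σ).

Trace 51: π^k(51) = [51, 46, 16, 31, 56, 11, 1] for k=0..6.
π_6 has 10 disjoint cycles with lengths [12, 12, 12, 12, 12, 1, 1, 1, 1, 1] on {0,…,64}.
65 − 10 = 55 transpositions; sign(π) = (−1)^55 = -1.
(6|65)_J = -1 (Zolotarev's lemma cross-check).

-1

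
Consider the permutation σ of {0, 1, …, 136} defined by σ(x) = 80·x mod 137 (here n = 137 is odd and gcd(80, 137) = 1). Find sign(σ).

Start at x=88: 88 → 53 → 130 → 125 → 136 → 57 → 39 → … (one orbit).
2 cycles of lengths [136, 1].
With 2 cycles on 137 points, sign = (−1)^{137−2} = -1.
The Jacobi symbol (80|137) = -1 (Zolotarev) agrees.

-1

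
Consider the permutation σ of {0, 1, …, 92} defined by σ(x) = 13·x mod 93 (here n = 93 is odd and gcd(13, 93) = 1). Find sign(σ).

-1

Start at x=64: 64 → 88 → 28 → 85 → 82 → 43 → 1 → … (one orbit).
Decompose π into cycles: lengths [30, 30, 30, 1, 1, 1] (6 cycles, including the fixed point 0).
n − c = 93 − 6 = 87; sign = (−1)^87 = -1.
Check: (13/93) = -1 by Zolotarev.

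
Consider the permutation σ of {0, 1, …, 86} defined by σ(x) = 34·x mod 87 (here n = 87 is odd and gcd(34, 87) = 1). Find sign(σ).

+1

Start at x=34: 34 → 25 → 67 → 16 → 22 → 52 → 28 → … (one orbit).
Cycle type of π: 14×6 + 1×3; total 9 cycles.
9 cycles on 87: each ℓ→(−1)^(ℓ−1), product (−1)^78 = +1.
(34|87)_J = +1 (Zolotarev's lemma cross-check).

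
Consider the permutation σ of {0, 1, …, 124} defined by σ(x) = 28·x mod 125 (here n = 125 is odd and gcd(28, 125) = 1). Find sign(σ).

Orbit of 43 under x↦28x: [43, 79, 87, 61, 83, 74, 72]… (length divides ord_125(28)).
π_28 has 4 disjoint cycles with lengths [100, 20, 4, 1] on {0,…,124}.
Σ(ℓ_i−1) = 125−4 = 121; sign = (−1)^121 = -1.

-1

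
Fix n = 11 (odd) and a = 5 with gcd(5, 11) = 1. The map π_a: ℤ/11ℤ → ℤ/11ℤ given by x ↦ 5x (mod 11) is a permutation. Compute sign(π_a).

Trace 9: π^k(9) = [9, 1, 5, 3, 4] for k=0..4.
Cycle lengths of π_5 on ℤ/11ℤ: [5, 5, 1]; 3 cycles in total.
3 cycles on 11: each ℓ→(−1)^(ℓ−1), product (−1)^8 = +1.

+1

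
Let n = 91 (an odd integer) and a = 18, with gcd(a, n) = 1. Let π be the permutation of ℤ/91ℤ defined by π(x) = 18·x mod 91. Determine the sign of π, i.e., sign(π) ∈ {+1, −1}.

Orbit of 18 under x↦18x: [18, 51, 8, 53, 44, 64, 60]… (length divides ord_91(18)).
The orbit structure of x ↦ 18x mod 91: 12 orbits of sizes [12, 12, 12, 12, 12, 12, 4, 4, 4, 3, 3, 1].
With 12 cycles on 91 points, sign = (−1)^{91−12} = -1.

-1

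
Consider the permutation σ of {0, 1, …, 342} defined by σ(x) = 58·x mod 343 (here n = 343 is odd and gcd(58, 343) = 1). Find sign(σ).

Start at x=228: 228 → 190 → 44 → 151 → 183 → 324 → 270 → … (one orbit).
Cycle type of π: 147×2 + 21×2 + 3×2 + 1; total 7 cycles.
n − c = 343 − 7 = 336; sign = (−1)^336 = +1.

+1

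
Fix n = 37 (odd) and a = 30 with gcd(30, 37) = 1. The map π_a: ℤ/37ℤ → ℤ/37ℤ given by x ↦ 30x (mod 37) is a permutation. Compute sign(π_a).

+1

Start at x=27: 27 → 33 → 28 → 26 → 3 → 16 → 36 → … (one orbit).
3 cycles of lengths [18, 18, 1].
3 cycles on 37: each ℓ→(−1)^(ℓ−1), product (−1)^34 = +1.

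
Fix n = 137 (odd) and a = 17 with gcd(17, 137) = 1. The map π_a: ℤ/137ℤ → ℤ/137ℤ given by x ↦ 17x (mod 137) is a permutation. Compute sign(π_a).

+1

Start at x=44: 44 → 63 → 112 → 123 → 36 → 64 → 129 → … (one orbit).
3 cycles of lengths [68, 68, 1].
n − c = 137 − 3 = 134; sign = (−1)^134 = +1.
Zolotarev: (17|137) = +1, matching the cycle-count sign.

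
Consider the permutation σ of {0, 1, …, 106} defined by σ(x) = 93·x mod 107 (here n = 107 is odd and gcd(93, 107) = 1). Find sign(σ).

-1

Start at x=99: 99 → 5 → 37 → 17 → 83 → 15 → 4 → … (one orbit).
The orbit structure of x ↦ 93x mod 107: 2 orbits of sizes [106, 1].
Σ(ℓ_i−1) = 107−2 = 105; sign = (−1)^105 = -1.
The Jacobi symbol (93|107) = -1 (Zolotarev) agrees.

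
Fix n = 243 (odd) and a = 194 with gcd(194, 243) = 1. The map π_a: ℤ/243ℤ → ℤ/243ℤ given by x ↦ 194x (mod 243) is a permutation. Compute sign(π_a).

-1

Start at x=175: 175 → 173 → 28 → 86 → 160 → 179 → 220 → … (one orbit).
π_194 has 6 disjoint cycles with lengths [162, 54, 18, 6, 2, 1] on {0,…,242}.
243 − 6 = 237 transpositions; sign(π) = (−1)^237 = -1.
Via Zolotarev, sign(π_{194}) = (194|243) = -1.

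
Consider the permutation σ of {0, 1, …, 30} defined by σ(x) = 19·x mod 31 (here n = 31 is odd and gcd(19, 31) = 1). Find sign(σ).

Orbit of 4 under x↦19x: [4, 14, 18, 1, 19, 20, 8]… (length divides ord_31(19)).
3 cycles of lengths [15, 15, 1].
3 cycles on 31: each ℓ→(−1)^(ℓ−1), product (−1)^28 = +1.
Check: (19/31) = +1 by Zolotarev.

+1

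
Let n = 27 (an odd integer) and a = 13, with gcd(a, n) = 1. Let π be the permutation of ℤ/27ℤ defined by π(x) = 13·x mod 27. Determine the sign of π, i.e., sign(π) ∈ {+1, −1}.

Trace 10: π^k(10) = [10, 22, 16, 19, 4, 25, 1] for k=0..6.
7 cycles of lengths [9, 9, 3, 3, 1, 1, 1].
Σ(ℓ_i−1) = 27−7 = 20; sign = (−1)^20 = +1.
Zolotarev: (13|27) = +1, matching the cycle-count sign.

+1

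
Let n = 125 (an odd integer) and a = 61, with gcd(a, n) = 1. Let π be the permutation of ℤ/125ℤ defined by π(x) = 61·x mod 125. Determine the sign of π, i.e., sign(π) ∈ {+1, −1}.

+1

Orbit of 51 under x↦61x: [51, 111, 21, 31, 16, 101, 36]… (length divides ord_125(61)).
Decompose π into cycles: lengths [25, 25, 25, 25, 5, 5, 5, 5, 1, 1, 1, 1, 1] (13 cycles, including the fixed point 0).
Σ(ℓ_i−1) = 125−13 = 112; sign = (−1)^112 = +1.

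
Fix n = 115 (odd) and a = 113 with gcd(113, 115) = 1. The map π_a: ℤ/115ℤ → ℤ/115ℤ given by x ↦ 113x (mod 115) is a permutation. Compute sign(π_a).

+1

Orbit of 49 under x↦113x: [49, 17, 81, 68, 94, 42, 31]… (length divides ord_115(113)).
5 cycles of lengths [44, 44, 22, 4, 1].
Σ(ℓ_i−1) = 115−5 = 110; sign = (−1)^110 = +1.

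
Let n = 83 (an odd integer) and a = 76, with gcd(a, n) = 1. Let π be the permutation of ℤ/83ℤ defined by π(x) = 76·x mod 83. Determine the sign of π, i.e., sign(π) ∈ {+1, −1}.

-1

Orbit of 30 under x↦76x: [30, 39, 59, 2, 69, 15, 61]… (length divides ord_83(76)).
Decompose π into cycles: lengths [82, 1] (2 cycles, including the fixed point 0).
With 2 cycles on 83 points, sign = (−1)^{83−2} = -1.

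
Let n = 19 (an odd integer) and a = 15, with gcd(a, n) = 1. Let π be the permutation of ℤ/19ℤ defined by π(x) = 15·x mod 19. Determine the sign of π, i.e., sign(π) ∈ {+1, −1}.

Trace 15: π^k(15) = [15, 16, 12, 9, 2, 11, 13] for k=0..6.
2 cycles of lengths [18, 1].
2 cycles on 19: each ℓ→(−1)^(ℓ−1), product (−1)^17 = -1.
(15|19)_J = -1 (Zolotarev's lemma cross-check).

-1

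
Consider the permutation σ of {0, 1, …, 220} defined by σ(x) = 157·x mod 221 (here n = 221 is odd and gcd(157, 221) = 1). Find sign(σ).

Trace 183: π^k(183) = [183, 1, 157, 118] for k=0..3.
Cycle lengths of π_157 on ℤ/221ℤ: [4, 4, 4, 4, 4, 4, 4, 4, 4, 4, 4, 4, 4, 4, 4, 4, 4, 4, 4, 4, 4, 4, 4, 4, 4, 4, 4, 4, 4, 4, 4, 4, 4, 4, 4, 4, 4, 4, 4, 4, 4, 4, 4, 4, 4, 4, 4, 4, 4, 4, 4, 4, 1, 1, 1, 1, 1, 1, 1, 1, 1, 1, 1, 1, 1]; 65 cycles in total.
65 cycles on 221: each ℓ→(−1)^(ℓ−1), product (−1)^156 = +1.
Check: (157/221) = +1 by Zolotarev.

+1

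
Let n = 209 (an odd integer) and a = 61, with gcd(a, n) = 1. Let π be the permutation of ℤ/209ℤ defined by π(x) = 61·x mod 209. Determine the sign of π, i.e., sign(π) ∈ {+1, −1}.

Orbit of 25 under x↦61x: [25, 62, 20, 175, 16, 140, 180]… (length divides ord_209(61)).
6 cycles of lengths [90, 90, 10, 9, 9, 1].
sign(π) = (−1)^{n − #cycles} = (−1)^{209−6} = (−1)^203 = -1.
(61|209)_J = -1 (Zolotarev's lemma cross-check).

-1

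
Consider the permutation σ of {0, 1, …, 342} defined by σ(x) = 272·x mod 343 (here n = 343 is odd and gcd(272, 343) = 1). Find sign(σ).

-1

Start at x=99: 99 → 174 → 337 → 83 → 281 → 286 → 274 → … (one orbit).
π_272 has 10 disjoint cycles with lengths [98, 98, 98, 14, 14, 14, 2, 2, 2, 1] on {0,…,342}.
10 cycles on 343: each ℓ→(−1)^(ℓ−1), product (−1)^333 = -1.
Check: (272/343) = -1 by Zolotarev.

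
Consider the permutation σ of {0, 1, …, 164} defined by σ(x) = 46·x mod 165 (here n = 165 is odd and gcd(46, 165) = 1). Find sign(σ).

Trace 136: π^k(136) = [136, 151, 16, 76, 31, 106, 91] for k=0..6.
Cycle lengths of π_46 on ℤ/165ℤ: [10, 10, 10, 10, 10, 10, 10, 10, 10, 10, 10, 10, 10, 10, 10, 1, 1, 1, 1, 1, 1, 1, 1, 1, 1, 1, 1, 1, 1, 1]; 30 cycles in total.
165 − 30 = 135 transpositions; sign(π) = (−1)^135 = -1.
Check: (46/165) = -1 by Zolotarev.

-1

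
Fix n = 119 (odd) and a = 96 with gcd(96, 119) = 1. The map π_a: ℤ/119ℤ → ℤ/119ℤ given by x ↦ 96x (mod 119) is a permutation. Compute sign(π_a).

Orbit of 90 under x↦96x: [90, 72, 10, 8, 54, 67, 6]… (length divides ord_119(96)).
π_96 has 5 disjoint cycles with lengths [48, 48, 16, 6, 1] on {0,…,118}.
n − c = 119 − 5 = 114; sign = (−1)^114 = +1.

+1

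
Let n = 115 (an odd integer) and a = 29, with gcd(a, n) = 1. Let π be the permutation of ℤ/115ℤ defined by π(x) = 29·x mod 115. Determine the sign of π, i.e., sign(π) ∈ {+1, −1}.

Start at x=39: 39 → 96 → 24 → 6 → 59 → 101 → 54 → … (one orbit).
The orbit structure of x ↦ 29x mod 115: 9 orbits of sizes [22, 22, 22, 22, 11, 11, 2, 2, 1].
9 cycles on 115: each ℓ→(−1)^(ℓ−1), product (−1)^106 = +1.
Via Zolotarev, sign(π_{29}) = (29|115) = +1.

+1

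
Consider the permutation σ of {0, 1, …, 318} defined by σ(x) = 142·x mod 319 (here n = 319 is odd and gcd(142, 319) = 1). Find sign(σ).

Orbit of 263 under x↦142x: [263, 23, 76, 265, 307, 210, 153]… (length divides ord_319(142)).
Decompose π into cycles: lengths [28, 28, 28, 28, 28, 28, 28, 28, 28, 28, 28, 2, 2, 2, 2, 2, 1] (17 cycles, including the fixed point 0).
With 17 cycles on 319 points, sign = (−1)^{319−17} = +1.

+1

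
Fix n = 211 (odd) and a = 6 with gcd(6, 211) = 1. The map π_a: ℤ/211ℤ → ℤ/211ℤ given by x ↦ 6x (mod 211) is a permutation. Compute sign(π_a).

Orbit of 169 under x↦6x: [169, 170, 176, 1, 6, 36, 5]… (length divides ord_211(6)).
Cycle type of π: 105×2 + 1; total 3 cycles.
n − c = 211 − 3 = 208; sign = (−1)^208 = +1.
Via Zolotarev, sign(π_{6}) = (6|211) = +1.

+1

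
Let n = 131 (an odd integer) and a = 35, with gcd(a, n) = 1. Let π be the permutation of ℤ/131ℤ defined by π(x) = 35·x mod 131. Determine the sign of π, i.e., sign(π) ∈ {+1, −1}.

+1

Start at x=109: 109 → 16 → 36 → 81 → 84 → 58 → 65 → … (one orbit).
The orbit structure of x ↦ 35x mod 131: 3 orbits of sizes [65, 65, 1].
Σ(ℓ_i−1) = 131−3 = 128; sign = (−1)^128 = +1.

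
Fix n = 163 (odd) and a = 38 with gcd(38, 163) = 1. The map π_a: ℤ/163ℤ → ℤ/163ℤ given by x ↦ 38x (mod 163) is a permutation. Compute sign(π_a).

+1

Orbit of 133 under x↦38x: [133, 1, 38, 140, 104, 40, 53]… (length divides ord_163(38)).
The orbit structure of x ↦ 38x mod 163: 19 orbits of sizes [9, 9, 9, 9, 9, 9, 9, 9, 9, 9, 9, 9, 9, 9, 9, 9, 9, 9, 1].
n − c = 163 − 19 = 144; sign = (−1)^144 = +1.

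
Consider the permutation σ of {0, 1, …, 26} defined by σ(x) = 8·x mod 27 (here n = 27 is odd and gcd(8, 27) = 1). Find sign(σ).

-1

Trace 19: π^k(19) = [19, 17, 1, 8, 10, 26] for k=0..5.
π_8 has 8 disjoint cycles with lengths [6, 6, 6, 2, 2, 2, 2, 1] on {0,…,26}.
With 8 cycles on 27 points, sign = (−1)^{27−8} = -1.
(8|27)_J = -1 (Zolotarev's lemma cross-check).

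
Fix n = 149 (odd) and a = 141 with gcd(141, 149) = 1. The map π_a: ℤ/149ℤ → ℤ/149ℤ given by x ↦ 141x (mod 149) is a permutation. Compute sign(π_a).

-1

Trace 136: π^k(136) = [136, 104, 62, 100, 94, 142, 56] for k=0..6.
Cycle lengths of π_141 on ℤ/149ℤ: [148, 1]; 2 cycles in total.
149 − 2 = 147 transpositions; sign(π) = (−1)^147 = -1.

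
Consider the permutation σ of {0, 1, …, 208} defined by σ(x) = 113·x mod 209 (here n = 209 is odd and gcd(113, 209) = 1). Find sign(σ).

Trace 115: π^k(115) = [115, 37, 1, 113, 20, 170, 191] for k=0..6.
Decompose π into cycles: lengths [10, 10, 10, 10, 10, 10, 10, 10, 10, 10, 10, 10, 10, 10, 10, 10, 10, 10, 5, 5, 2, 2, 2, 2, 2, 2, 2, 2, 2, 1] (30 cycles, including the fixed point 0).
With 30 cycles on 209 points, sign = (−1)^{209−30} = -1.
Zolotarev: (113|209) = -1, matching the cycle-count sign.

-1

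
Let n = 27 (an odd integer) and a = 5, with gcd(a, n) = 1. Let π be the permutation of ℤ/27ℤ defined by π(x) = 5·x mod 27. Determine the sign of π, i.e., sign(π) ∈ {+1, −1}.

-1

Trace 20: π^k(20) = [20, 19, 14, 16, 26, 22, 2] for k=0..6.
Cycle lengths of π_5 on ℤ/27ℤ: [18, 6, 2, 1]; 4 cycles in total.
n − c = 27 − 4 = 23; sign = (−1)^23 = -1.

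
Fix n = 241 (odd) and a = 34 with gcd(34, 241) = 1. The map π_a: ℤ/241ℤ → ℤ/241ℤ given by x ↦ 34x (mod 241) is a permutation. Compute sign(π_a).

Start at x=195: 195 → 123 → 85 → 239 → 173 → 98 → 199 → … (one orbit).
Cycle type of π: 240 + 1; total 2 cycles.
Σ(ℓ_i−1) = 241−2 = 239; sign = (−1)^239 = -1.
Zolotarev: (34|241) = -1, matching the cycle-count sign.

-1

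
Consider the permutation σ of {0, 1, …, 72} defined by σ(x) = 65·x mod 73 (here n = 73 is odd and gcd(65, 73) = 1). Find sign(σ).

+1

Start at x=1: 1 → 65 → 64 → 72 → 8 → 9 → 1 (one orbit).
Cycle type of π: 6×12 + 1; total 13 cycles.
73 − 13 = 60 transpositions; sign(π) = (−1)^60 = +1.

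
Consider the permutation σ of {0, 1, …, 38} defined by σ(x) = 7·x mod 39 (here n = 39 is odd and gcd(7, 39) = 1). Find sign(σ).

-1

Orbit of 10 under x↦7x: [10, 31, 22, 37, 25, 19, 16]… (length divides ord_39(7)).
6 cycles of lengths [12, 12, 12, 1, 1, 1].
sign(π) = (−1)^{n − #cycles} = (−1)^{39−6} = (−1)^33 = -1.
Check: (7/39) = -1 by Zolotarev.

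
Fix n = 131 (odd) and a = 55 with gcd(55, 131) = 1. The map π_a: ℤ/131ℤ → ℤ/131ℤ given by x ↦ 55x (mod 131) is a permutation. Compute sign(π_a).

Orbit of 77 under x↦55x: [77, 43, 7, 123, 84, 35, 91]… (length divides ord_131(55)).
Decompose π into cycles: lengths [65, 65, 1] (3 cycles, including the fixed point 0).
sign(π) = (−1)^{n − #cycles} = (−1)^{131−3} = (−1)^128 = +1.
Zolotarev: (55|131) = +1, matching the cycle-count sign.

+1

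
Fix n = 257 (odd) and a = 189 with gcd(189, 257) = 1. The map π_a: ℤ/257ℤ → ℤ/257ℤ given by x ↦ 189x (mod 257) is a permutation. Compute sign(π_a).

+1

Orbit of 30 under x↦189x: [30, 16, 197, 225, 120, 64, 17]… (length divides ord_257(189)).
Cycle type of π: 32×8 + 1; total 9 cycles.
257 − 9 = 248 transpositions; sign(π) = (−1)^248 = +1.
The Jacobi symbol (189|257) = +1 (Zolotarev) agrees.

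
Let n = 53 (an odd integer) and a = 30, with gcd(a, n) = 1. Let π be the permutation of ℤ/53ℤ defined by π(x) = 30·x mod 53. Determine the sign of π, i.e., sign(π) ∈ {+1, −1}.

Start at x=30: 30 → 52 → 23 → 1 → 30 (one orbit).
Decompose π into cycles: lengths [4, 4, 4, 4, 4, 4, 4, 4, 4, 4, 4, 4, 4, 1] (14 cycles, including the fixed point 0).
sign(π) = (−1)^{n − #cycles} = (−1)^{53−14} = (−1)^39 = -1.

-1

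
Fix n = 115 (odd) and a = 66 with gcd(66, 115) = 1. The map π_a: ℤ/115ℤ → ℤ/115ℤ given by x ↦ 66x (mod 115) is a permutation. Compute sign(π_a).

-1

Trace 66: π^k(66) = [66, 101, 111, 81, 56, 16, 21] for k=0..6.
Decompose π into cycles: lengths [22, 22, 22, 22, 22, 1, 1, 1, 1, 1] (10 cycles, including the fixed point 0).
With 10 cycles on 115 points, sign = (−1)^{115−10} = -1.
The Jacobi symbol (66|115) = -1 (Zolotarev) agrees.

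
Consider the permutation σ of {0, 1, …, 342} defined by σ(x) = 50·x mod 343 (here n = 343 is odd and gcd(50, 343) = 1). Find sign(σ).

+1

Orbit of 295 under x↦50x: [295, 1, 50, 99, 148, 197, 246]… (length divides ord_343(50)).
Decompose π into cycles: lengths [7, 7, 7, 7, 7, 7, 7, 7, 7, 7, 7, 7, 7, 7, 7, 7, 7, 7, 7, 7, 7, 7, 7, 7, 7, 7, 7, 7, 7, 7, 7, 7, 7, 7, 7, 7, 7, 7, 7, 7, 7, 7, 1, 1, 1, 1, 1, 1, 1, 1, 1, 1, 1, 1, 1, 1, 1, 1, 1, 1, 1, 1, 1, 1, 1, 1, 1, 1, 1, 1, 1, 1, 1, 1, 1, 1, 1, 1, 1, 1, 1, 1, 1, 1, 1, 1, 1, 1, 1, 1, 1] (91 cycles, including the fixed point 0).
343 − 91 = 252 transpositions; sign(π) = (−1)^252 = +1.
The Jacobi symbol (50|343) = +1 (Zolotarev) agrees.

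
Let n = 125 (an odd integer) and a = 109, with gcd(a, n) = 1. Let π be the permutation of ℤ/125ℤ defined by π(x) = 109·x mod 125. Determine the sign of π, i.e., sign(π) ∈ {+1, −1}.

+1

Orbit of 79 under x↦109x: [79, 111, 99, 41, 94, 121, 64]… (length divides ord_125(109)).
7 cycles of lengths [50, 50, 10, 10, 2, 2, 1].
125 − 7 = 118 transpositions; sign(π) = (−1)^118 = +1.
Via Zolotarev, sign(π_{109}) = (109|125) = +1.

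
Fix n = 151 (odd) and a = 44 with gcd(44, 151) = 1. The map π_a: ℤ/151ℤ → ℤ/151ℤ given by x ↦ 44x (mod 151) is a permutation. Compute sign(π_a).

+1

Orbit of 50 under x↦44x: [50, 86, 9, 94, 59, 29, 68]… (length divides ord_151(44)).
Decompose π into cycles: lengths [25, 25, 25, 25, 25, 25, 1] (7 cycles, including the fixed point 0).
n − c = 151 − 7 = 144; sign = (−1)^144 = +1.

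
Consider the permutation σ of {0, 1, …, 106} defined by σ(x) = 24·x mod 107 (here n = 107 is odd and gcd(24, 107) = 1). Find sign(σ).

Trace 10: π^k(10) = [10, 26, 89, 103, 11, 50, 23] for k=0..6.
2 cycles of lengths [106, 1].
With 2 cycles on 107 points, sign = (−1)^{107−2} = -1.
(24|107)_J = -1 (Zolotarev's lemma cross-check).

-1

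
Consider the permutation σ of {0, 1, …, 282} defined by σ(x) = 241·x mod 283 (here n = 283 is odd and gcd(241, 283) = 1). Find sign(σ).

-1

Trace 116: π^k(116) = [116, 222, 15, 219, 141, 21, 250] for k=0..6.
Decompose π into cycles: lengths [94, 94, 94, 1] (4 cycles, including the fixed point 0).
n − c = 283 − 4 = 279; sign = (−1)^279 = -1.
(241|283)_J = -1 (Zolotarev's lemma cross-check).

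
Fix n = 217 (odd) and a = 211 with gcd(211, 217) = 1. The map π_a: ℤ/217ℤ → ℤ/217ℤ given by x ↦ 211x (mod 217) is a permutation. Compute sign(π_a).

Trace 36: π^k(36) = [36, 1, 211] for k=0..2.
Cycle lengths of π_211 on ℤ/217ℤ: [3, 3, 3, 3, 3, 3, 3, 3, 3, 3, 3, 3, 3, 3, 3, 3, 3, 3, 3, 3, 3, 3, 3, 3, 3, 3, 3, 3, 3, 3, 3, 3, 3, 3, 3, 3, 3, 3, 3, 3, 3, 3, 3, 3, 3, 3, 3, 3, 3, 3, 3, 3, 3, 3, 3, 3, 3, 3, 3, 3, 3, 3, 3, 3, 3, 3, 3, 3, 3, 3, 1, 1, 1, 1, 1, 1, 1]; 77 cycles in total.
217 − 77 = 140 transpositions; sign(π) = (−1)^140 = +1.
Zolotarev: (211|217) = +1, matching the cycle-count sign.

+1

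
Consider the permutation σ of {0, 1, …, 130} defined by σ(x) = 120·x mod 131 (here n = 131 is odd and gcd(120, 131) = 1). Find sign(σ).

Trace 67: π^k(67) = [67, 49, 116, 34, 19, 53, 72] for k=0..6.
Decompose π into cycles: lengths [130, 1] (2 cycles, including the fixed point 0).
n − c = 131 − 2 = 129; sign = (−1)^129 = -1.

-1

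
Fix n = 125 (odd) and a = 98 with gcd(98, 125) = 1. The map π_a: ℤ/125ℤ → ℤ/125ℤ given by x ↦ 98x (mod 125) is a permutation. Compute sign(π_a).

Orbit of 74 under x↦98x: [74, 2, 71, 83, 9, 7, 61]… (length divides ord_125(98)).
π_98 has 4 disjoint cycles with lengths [100, 20, 4, 1] on {0,…,124}.
Σ(ℓ_i−1) = 125−4 = 121; sign = (−1)^121 = -1.
Zolotarev: (98|125) = -1, matching the cycle-count sign.

-1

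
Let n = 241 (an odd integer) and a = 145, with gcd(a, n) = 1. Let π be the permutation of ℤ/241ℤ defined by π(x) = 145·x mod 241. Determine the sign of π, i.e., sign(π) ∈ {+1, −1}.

Orbit of 87 under x↦145x: [87, 83, 226, 235, 94, 134, 150]… (length divides ord_241(145)).
5 cycles of lengths [60, 60, 60, 60, 1].
n − c = 241 − 5 = 236; sign = (−1)^236 = +1.

+1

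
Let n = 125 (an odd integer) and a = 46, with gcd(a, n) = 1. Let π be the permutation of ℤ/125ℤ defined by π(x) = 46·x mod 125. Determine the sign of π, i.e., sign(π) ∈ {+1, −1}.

Trace 86: π^k(86) = [86, 81, 101, 21, 91, 61, 56] for k=0..6.
The orbit structure of x ↦ 46x mod 125: 13 orbits of sizes [25, 25, 25, 25, 5, 5, 5, 5, 1, 1, 1, 1, 1].
13 cycles on 125: each ℓ→(−1)^(ℓ−1), product (−1)^112 = +1.
Check: (46/125) = +1 by Zolotarev.

+1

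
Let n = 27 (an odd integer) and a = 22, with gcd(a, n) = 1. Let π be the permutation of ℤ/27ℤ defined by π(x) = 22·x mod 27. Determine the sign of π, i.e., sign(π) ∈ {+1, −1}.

+1

Trace 4: π^k(4) = [4, 7, 19, 13, 16, 1, 22] for k=0..6.
Cycle lengths of π_22 on ℤ/27ℤ: [9, 9, 3, 3, 1, 1, 1]; 7 cycles in total.
27 − 7 = 20 transpositions; sign(π) = (−1)^20 = +1.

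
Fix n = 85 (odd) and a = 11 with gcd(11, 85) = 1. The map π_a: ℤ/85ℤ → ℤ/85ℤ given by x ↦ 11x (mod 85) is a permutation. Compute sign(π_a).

Orbit of 26 under x↦11x: [26, 31, 1, 11, 36, 56, 21]… (length divides ord_85(11)).
Decompose π into cycles: lengths [16, 16, 16, 16, 16, 1, 1, 1, 1, 1] (10 cycles, including the fixed point 0).
sign(π) = (−1)^{n − #cycles} = (−1)^{85−10} = (−1)^75 = -1.
Check: (11/85) = -1 by Zolotarev.

-1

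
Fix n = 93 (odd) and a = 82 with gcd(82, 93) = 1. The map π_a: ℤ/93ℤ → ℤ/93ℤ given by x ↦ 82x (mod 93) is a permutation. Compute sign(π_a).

+1

Start at x=40: 40 → 25 → 4 → 49 → 19 → 70 → 67 → … (one orbit).
9 cycles of lengths [15, 15, 15, 15, 15, 15, 1, 1, 1].
sign(π) = (−1)^{n − #cycles} = (−1)^{93−9} = (−1)^84 = +1.
The Jacobi symbol (82|93) = +1 (Zolotarev) agrees.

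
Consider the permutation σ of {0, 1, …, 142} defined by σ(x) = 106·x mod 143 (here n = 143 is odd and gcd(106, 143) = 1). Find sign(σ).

+1

Trace 84: π^k(84) = [84, 38, 24, 113, 109, 114, 72] for k=0..6.
Decompose π into cycles: lengths [60, 60, 12, 10, 1] (5 cycles, including the fixed point 0).
n − c = 143 − 5 = 138; sign = (−1)^138 = +1.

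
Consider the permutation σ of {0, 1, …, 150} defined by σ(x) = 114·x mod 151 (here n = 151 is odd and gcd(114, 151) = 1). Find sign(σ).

-1

Orbit of 68 under x↦114x: [68, 51, 76, 57, 5, 117, 50]… (length divides ord_151(114)).
The orbit structure of x ↦ 114x mod 151: 2 orbits of sizes [150, 1].
Σ(ℓ_i−1) = 151−2 = 149; sign = (−1)^149 = -1.
The Jacobi symbol (114|151) = -1 (Zolotarev) agrees.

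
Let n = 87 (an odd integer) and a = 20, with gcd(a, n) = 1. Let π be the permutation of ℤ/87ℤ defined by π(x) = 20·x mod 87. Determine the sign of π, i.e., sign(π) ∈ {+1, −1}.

-1

Start at x=23: 23 → 25 → 65 → 82 → 74 → 1 → 20 → … (one orbit).
The orbit structure of x ↦ 20x mod 87: 10 orbits of sizes [14, 14, 14, 14, 7, 7, 7, 7, 2, 1].
With 10 cycles on 87 points, sign = (−1)^{87−10} = -1.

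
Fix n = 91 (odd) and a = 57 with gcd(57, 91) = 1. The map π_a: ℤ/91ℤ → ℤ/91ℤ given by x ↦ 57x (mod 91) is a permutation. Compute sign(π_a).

-1

Trace 64: π^k(64) = [64, 8, 1, 57] for k=0..3.
π_57 has 28 disjoint cycles with lengths [4, 4, 4, 4, 4, 4, 4, 4, 4, 4, 4, 4, 4, 4, 4, 4, 4, 4, 4, 4, 4, 1, 1, 1, 1, 1, 1, 1] on {0,…,90}.
28 cycles on 91: each ℓ→(−1)^(ℓ−1), product (−1)^63 = -1.
The Jacobi symbol (57|91) = -1 (Zolotarev) agrees.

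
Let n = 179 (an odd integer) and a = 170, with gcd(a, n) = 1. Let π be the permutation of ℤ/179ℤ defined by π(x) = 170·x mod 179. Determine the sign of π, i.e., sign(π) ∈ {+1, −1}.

Orbit of 136 under x↦170x: [136, 29, 97, 22, 160, 171, 72]… (length divides ord_179(170)).
Cycle type of π: 178 + 1; total 2 cycles.
2 cycles on 179: each ℓ→(−1)^(ℓ−1), product (−1)^177 = -1.

-1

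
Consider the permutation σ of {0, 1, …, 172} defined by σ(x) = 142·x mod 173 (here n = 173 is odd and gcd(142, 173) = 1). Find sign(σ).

Orbit of 164 under x↦142x: [164, 106, 1, 142, 96, 138, 47]… (length divides ord_173(142)).
5 cycles of lengths [43, 43, 43, 43, 1].
n − c = 173 − 5 = 168; sign = (−1)^168 = +1.
Via Zolotarev, sign(π_{142}) = (142|173) = +1.

+1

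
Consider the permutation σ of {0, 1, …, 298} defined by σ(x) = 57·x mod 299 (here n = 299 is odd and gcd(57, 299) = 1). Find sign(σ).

+1

Start at x=105: 105 → 5 → 285 → 99 → 261 → 226 → 25 → … (one orbit).
Cycle type of π: 44×6 + 22 + 4×3 + 1; total 11 cycles.
299 − 11 = 288 transpositions; sign(π) = (−1)^288 = +1.
(57|299)_J = +1 (Zolotarev's lemma cross-check).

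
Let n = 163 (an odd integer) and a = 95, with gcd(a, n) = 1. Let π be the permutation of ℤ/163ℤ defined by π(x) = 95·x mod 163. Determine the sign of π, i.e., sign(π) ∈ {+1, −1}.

Orbit of 150 under x↦95x: [150, 69, 35, 65, 144, 151, 1]… (length divides ord_163(95)).
The orbit structure of x ↦ 95x mod 163: 3 orbits of sizes [81, 81, 1].
sign(π) = (−1)^{n − #cycles} = (−1)^{163−3} = (−1)^160 = +1.
The Jacobi symbol (95|163) = +1 (Zolotarev) agrees.

+1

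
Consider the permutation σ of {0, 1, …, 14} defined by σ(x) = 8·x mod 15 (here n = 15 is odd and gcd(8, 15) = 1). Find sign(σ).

+1

Start at x=1: 1 → 8 → 4 → 2 → 1 (one orbit).
5 cycles of lengths [4, 4, 4, 2, 1].
With 5 cycles on 15 points, sign = (−1)^{15−5} = +1.
Zolotarev: (8|15) = +1, matching the cycle-count sign.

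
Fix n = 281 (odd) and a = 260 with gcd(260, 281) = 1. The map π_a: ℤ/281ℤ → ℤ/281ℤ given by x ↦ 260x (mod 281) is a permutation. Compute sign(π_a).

-1

Trace 249: π^k(249) = [249, 110, 219, 178, 196, 99, 169] for k=0..6.
2 cycles of lengths [280, 1].
Σ(ℓ_i−1) = 281−2 = 279; sign = (−1)^279 = -1.
Check: (260/281) = -1 by Zolotarev.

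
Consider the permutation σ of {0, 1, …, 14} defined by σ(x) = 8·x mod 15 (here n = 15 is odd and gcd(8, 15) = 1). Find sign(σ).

Start at x=4: 4 → 2 → 1 → 8 → 4 (one orbit).
Cycle type of π: 4×3 + 2 + 1; total 5 cycles.
Σ(ℓ_i−1) = 15−5 = 10; sign = (−1)^10 = +1.
Via Zolotarev, sign(π_{8}) = (8|15) = +1.

+1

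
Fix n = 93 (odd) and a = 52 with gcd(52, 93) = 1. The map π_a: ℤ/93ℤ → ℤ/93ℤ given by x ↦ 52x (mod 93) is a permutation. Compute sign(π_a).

-1

Orbit of 88 under x↦52x: [88, 19, 58, 40, 34, 1, 52]… (length divides ord_93(52)).
π_52 has 6 disjoint cycles with lengths [30, 30, 30, 1, 1, 1] on {0,…,92}.
With 6 cycles on 93 points, sign = (−1)^{93−6} = -1.
The Jacobi symbol (52|93) = -1 (Zolotarev) agrees.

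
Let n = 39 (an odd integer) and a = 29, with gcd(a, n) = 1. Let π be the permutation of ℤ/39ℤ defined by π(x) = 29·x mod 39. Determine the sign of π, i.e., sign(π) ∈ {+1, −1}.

Start at x=1: 1 → 29 → 22 → 14 → 16 → 35 → 1 (one orbit).
Cycle type of π: 6×4 + 3×4 + 2 + 1; total 10 cycles.
10 cycles on 39: each ℓ→(−1)^(ℓ−1), product (−1)^29 = -1.
Check: (29/39) = -1 by Zolotarev.

-1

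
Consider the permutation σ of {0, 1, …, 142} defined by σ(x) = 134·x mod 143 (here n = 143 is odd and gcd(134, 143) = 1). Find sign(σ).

Orbit of 30 under x↦134x: [30, 16, 142, 9, 62, 14, 17]… (length divides ord_143(134)).
Decompose π into cycles: lengths [30, 30, 30, 30, 10, 6, 6, 1] (8 cycles, including the fixed point 0).
143 − 8 = 135 transpositions; sign(π) = (−1)^135 = -1.

-1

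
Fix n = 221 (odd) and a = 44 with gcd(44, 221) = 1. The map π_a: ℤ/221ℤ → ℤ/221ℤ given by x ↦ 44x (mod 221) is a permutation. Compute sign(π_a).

+1

Start at x=157: 157 → 57 → 77 → 73 → 118 → 109 → 155 → … (one orbit).
Decompose π into cycles: lengths [16, 16, 16, 16, 16, 16, 16, 16, 16, 16, 16, 16, 16, 4, 4, 4, 1] (17 cycles, including the fixed point 0).
sign(π) = (−1)^{n − #cycles} = (−1)^{221−17} = (−1)^204 = +1.
The Jacobi symbol (44|221) = +1 (Zolotarev) agrees.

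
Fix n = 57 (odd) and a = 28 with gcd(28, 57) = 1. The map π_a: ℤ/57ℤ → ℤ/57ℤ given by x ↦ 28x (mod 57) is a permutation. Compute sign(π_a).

+1

Orbit of 43 under x↦28x: [43, 7, 25, 16, 49, 4, 55]… (length divides ord_57(28)).
π_28 has 9 disjoint cycles with lengths [9, 9, 9, 9, 9, 9, 1, 1, 1] on {0,…,56}.
Σ(ℓ_i−1) = 57−9 = 48; sign = (−1)^48 = +1.
The Jacobi symbol (28|57) = +1 (Zolotarev) agrees.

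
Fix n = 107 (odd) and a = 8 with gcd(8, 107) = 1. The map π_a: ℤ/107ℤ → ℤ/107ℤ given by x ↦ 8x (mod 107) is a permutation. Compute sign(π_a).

Start at x=56: 56 → 20 → 53 → 103 → 75 → 65 → 92 → … (one orbit).
Cycle type of π: 106 + 1; total 2 cycles.
107 − 2 = 105 transpositions; sign(π) = (−1)^105 = -1.

-1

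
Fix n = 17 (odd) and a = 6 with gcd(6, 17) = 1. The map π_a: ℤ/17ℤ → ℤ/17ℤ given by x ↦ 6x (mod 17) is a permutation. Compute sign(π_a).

-1

Orbit of 6 under x↦6x: [6, 2, 12, 4, 7, 8, 14]… (length divides ord_17(6)).
Cycle type of π: 16 + 1; total 2 cycles.
n − c = 17 − 2 = 15; sign = (−1)^15 = -1.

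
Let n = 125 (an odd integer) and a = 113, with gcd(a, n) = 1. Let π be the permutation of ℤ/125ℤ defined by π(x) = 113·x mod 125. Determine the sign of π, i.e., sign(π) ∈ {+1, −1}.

Trace 84: π^k(84) = [84, 117, 96, 98, 74, 112, 31] for k=0..6.
π_113 has 4 disjoint cycles with lengths [100, 20, 4, 1] on {0,…,124}.
125 − 4 = 121 transpositions; sign(π) = (−1)^121 = -1.
Check: (113/125) = -1 by Zolotarev.

-1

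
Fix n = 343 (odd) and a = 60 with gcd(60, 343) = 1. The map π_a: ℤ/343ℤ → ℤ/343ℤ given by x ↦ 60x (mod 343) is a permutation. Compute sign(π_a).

Trace 107: π^k(107) = [107, 246, 11, 317, 155, 39, 282] for k=0..6.
π_60 has 7 disjoint cycles with lengths [147, 147, 21, 21, 3, 3, 1] on {0,…,342}.
n − c = 343 − 7 = 336; sign = (−1)^336 = +1.

+1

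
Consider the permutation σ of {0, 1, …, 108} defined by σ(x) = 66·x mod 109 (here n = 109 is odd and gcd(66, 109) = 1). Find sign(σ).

Trace 63: π^k(63) = [63, 16, 75, 45, 27, 38, 1] for k=0..6.
13 cycles of lengths [9, 9, 9, 9, 9, 9, 9, 9, 9, 9, 9, 9, 1].
Σ(ℓ_i−1) = 109−13 = 96; sign = (−1)^96 = +1.
(66|109)_J = +1 (Zolotarev's lemma cross-check).

+1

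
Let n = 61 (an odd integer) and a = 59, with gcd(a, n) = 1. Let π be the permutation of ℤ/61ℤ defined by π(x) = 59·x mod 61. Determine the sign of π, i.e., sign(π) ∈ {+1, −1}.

-1

Start at x=25: 25 → 11 → 39 → 44 → 34 → 54 → 14 → … (one orbit).
π_59 has 2 disjoint cycles with lengths [60, 1] on {0,…,60}.
Σ(ℓ_i−1) = 61−2 = 59; sign = (−1)^59 = -1.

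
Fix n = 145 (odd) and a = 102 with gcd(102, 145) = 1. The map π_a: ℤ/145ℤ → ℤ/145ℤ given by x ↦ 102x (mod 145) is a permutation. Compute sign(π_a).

+1

Start at x=47: 47 → 9 → 48 → 111 → 12 → 64 → 3 → … (one orbit).
Cycle lengths of π_102 on ℤ/145ℤ: [28, 28, 28, 28, 28, 4, 1]; 7 cycles in total.
sign(π) = (−1)^{n − #cycles} = (−1)^{145−7} = (−1)^138 = +1.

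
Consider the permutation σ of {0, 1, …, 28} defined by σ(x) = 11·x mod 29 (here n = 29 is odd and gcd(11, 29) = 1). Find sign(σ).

-1

Trace 1: π^k(1) = [1, 11, 5, 26, 25, 14, 9] for k=0..6.
Cycle type of π: 28 + 1; total 2 cycles.
n − c = 29 − 2 = 27; sign = (−1)^27 = -1.
The Jacobi symbol (11|29) = -1 (Zolotarev) agrees.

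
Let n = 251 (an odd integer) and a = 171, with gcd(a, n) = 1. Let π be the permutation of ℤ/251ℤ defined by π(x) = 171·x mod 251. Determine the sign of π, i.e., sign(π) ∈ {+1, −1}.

Start at x=91: 91 → 250 → 80 → 126 → 211 → 188 → 20 → … (one orbit).
6 cycles of lengths [50, 50, 50, 50, 50, 1].
With 6 cycles on 251 points, sign = (−1)^{251−6} = -1.
Check: (171/251) = -1 by Zolotarev.

-1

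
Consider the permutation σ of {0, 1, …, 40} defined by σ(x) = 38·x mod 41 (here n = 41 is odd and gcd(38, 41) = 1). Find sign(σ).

Trace 32: π^k(32) = [32, 27, 1, 38, 9, 14, 40] for k=0..6.
Decompose π into cycles: lengths [8, 8, 8, 8, 8, 1] (6 cycles, including the fixed point 0).
41 − 6 = 35 transpositions; sign(π) = (−1)^35 = -1.
Check: (38/41) = -1 by Zolotarev.

-1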